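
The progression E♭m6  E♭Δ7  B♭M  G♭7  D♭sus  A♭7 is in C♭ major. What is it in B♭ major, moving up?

Dm6 DΔ7 AM F7 Csus G7

C♭ major up to B♭ major is a major seventh; each chord root moves by that interval while the quality stays the same.
E♭m6: root E♭ up a major seventh → D, giving Dm6.
E♭Δ7: root E♭ up a major seventh → D, giving DΔ7.
B♭M: root B♭ up a major seventh → A, giving AM.
G♭7: root G♭ up a major seventh → F, giving F7.
D♭sus: root D♭ up a major seventh → C, giving Csus.
A♭7: root A♭ up a major seventh → G, giving G7.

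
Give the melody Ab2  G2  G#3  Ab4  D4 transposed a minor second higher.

Bbb2 Ab2 A3 Bbb4 Eb4

Ab2 -> Bbb2
G2 -> Ab2
G#3 -> A3
Ab4 -> Bbb4
D4 -> Eb4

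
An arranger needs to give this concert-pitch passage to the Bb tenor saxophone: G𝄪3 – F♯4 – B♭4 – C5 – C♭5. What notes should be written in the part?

A##4 G#5 C6 D6 Db6

The Bb tenor saxophone sounds a major ninth below written, so the written part must be a major ninth above concert — transpose each note up.
G##3 becomes A##4
F#4 becomes G#5
Bb4 becomes C6
C5 becomes D6
Cb5 becomes Db6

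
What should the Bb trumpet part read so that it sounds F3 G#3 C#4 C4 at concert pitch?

The Bb trumpet sounds a major second below written, so the written part must be a major second above concert — transpose each note up.
F3 becomes G3
G#3 becomes A#3
C#4 becomes D#4
C4 becomes D4

G3 A#3 D#4 D4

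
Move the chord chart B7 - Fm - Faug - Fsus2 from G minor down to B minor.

D#7 Am Aaug Asus2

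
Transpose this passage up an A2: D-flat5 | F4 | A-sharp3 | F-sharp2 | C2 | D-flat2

Db5: a second up reaches E, and 3 semitones makes it E5.
An augmented second up from F4 gives G#4.
An augmented second up from A#3 gives B##3.
F#2: a second up reaches G, and 3 semitones makes it G##2.
C2 up an augmented second is D#2.
Db2: a second up reaches E, and 3 semitones makes it E2.

E5 G#4 B##3 G##2 D#2 E2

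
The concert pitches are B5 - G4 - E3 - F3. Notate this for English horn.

The English horn sounds a perfect fifth below written, so the written part must be a perfect fifth above concert — transpose each note up.
B5 becomes F#6
G4 becomes D5
E3 becomes B3
F3 becomes C4

F#6 D5 B3 C4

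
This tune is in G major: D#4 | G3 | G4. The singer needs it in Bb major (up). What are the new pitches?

G major to Bb major up is a minor third, so every note moves up by that interval.
D#4 to F#4
G3 to Bb3
G4 to Bb4

F#4 Bb3 Bb4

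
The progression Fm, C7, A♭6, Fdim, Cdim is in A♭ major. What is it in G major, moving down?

Em B7 G6 Edim Bdim

A♭ major down to G major is a minor second; each chord root moves by that interval while the quality stays the same.
Fm: root F down a minor second → E, giving Em.
C7: root C down a minor second → B, giving B7.
A♭6: root A♭ down a minor second → G, giving G6.
Fdim: root F down a minor second → E, giving Edim.
Cdim: root C down a minor second → B, giving Bdim.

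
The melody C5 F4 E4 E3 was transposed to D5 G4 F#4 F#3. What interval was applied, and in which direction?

up a major second

Take the first pair: C5 → D5. C to D spans 2 letter names, so the interval is some kind of second.
C5 to D5 is 2 semitones, which makes it a major second; the second version is higher, so the direction is up.
Checking another pair — E3 → F#3 — gives the same interval.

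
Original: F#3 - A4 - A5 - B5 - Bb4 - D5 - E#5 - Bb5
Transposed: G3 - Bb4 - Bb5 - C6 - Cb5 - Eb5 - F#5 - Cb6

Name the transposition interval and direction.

From F#3 to G3 is 2 letter names — a second of some quality.
F#3 to G3 is 1 semitone, which makes it a minor second; the second version is higher, so the direction is up.
Checking another pair — Bb5 → Cb6 — gives the same interval.

up a minor second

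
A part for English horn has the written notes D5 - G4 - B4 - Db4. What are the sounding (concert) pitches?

G4 C4 E4 Gb3

The English horn sounds a perfect fifth below written, so transpose each written note down a perfect fifth.
D5 gives G4
G4 gives C4
B4 gives E4
Db4 gives Gb3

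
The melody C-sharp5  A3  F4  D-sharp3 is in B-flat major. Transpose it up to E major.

From B-flat up to E is an augmented fourth; apply that to each pitch.
C#5 -> F##5
A3 -> D#4
F4 -> B4
D#3 -> G##3

F##5 D#4 B4 G##3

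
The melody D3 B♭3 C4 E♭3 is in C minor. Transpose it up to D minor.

From C up to D is a major second; apply that to each pitch.
D3 -> E3
Bb3 -> C4
C4 -> D4
Eb3 -> F3

E3 C4 D4 F3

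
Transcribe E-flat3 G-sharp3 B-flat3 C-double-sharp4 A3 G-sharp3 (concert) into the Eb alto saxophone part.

Written C4 sounds as Eb3 on the Eb alto saxophone, so concert pitches are written a major sixth up.
Eb3 -> C4
G#3 -> E#4
Bb3 -> G4
C##4 -> A##4
A3 -> F#4
G#3 -> E#4

C4 E#4 G4 A##4 F#4 E#4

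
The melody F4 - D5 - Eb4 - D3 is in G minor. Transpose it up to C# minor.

B4 G#5 A4 G#3

From G up to C# is an augmented fourth; apply that to each pitch.
F4 to B4
D5 to G#5
Eb4 to A4
D3 to G#3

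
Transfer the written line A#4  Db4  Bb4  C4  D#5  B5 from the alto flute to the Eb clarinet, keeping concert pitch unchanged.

C##4 F3 D4 E3 F##4 D#5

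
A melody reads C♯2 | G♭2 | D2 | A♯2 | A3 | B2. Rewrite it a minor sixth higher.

C#2 gives A2
Gb2 gives Ebb3
D2 gives Bb2
A#2 gives F#3
A3 gives F4
B2 gives G3

A2 Ebb3 Bb2 F#3 F4 G3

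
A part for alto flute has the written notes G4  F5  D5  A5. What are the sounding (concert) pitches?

D4 C5 A4 E5

The alto flute sounds a perfect fourth below written, so transpose each written note down a perfect fourth.
G4 -> D4
F5 -> C5
D5 -> A4
A5 -> E5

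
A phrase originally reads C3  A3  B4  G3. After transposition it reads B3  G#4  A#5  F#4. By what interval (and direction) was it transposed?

From C3 to B3 is 7 letter names — a seventh of some quality.
C3 to B3 is 11 semitones, which makes it a major seventh; the second version is higher, so the direction is up.
Checking another pair — G3 → F#4 — gives the same interval.

up a major seventh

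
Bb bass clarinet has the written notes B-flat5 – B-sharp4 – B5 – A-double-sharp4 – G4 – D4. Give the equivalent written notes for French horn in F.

First find concert pitch: the Bb bass clarinet sounds a major ninth below written, so B-flat5 B-sharp4 B5 A-double-sharp4 G4 D4 sounds Ab4 A#3 A4 G##3 F3 C3.
Then write for French horn in F: it sounds a perfect fifth below written, so the part must be a perfect fifth above concert.
Ab4 → Eb5
A#3 → E#4
A4 → E5
G##3 → D##4
F3 → C4
C3 → G3

Eb5 E#4 E5 D##4 C4 G3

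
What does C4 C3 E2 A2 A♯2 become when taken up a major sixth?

A4 A3 C#3 F#3 F##3

C4 up a major sixth is A4.
C3 up a major sixth is A3.
A major sixth up from E2 gives C#3.
A2 up a major sixth is F#3.
A#2: a sixth up reaches F, and 9 semitones makes it F##3.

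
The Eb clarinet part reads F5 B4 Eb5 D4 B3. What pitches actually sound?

The Eb clarinet sounds a minor third above written, so transpose each written note up a minor third.
F5 → Ab5
B4 → D5
Eb5 → Gb5
D4 → F4
B3 → D4

Ab5 D5 Gb5 F4 D4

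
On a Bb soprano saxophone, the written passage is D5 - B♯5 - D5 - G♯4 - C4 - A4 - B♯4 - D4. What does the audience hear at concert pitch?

C5 A#5 C5 F#4 Bb3 G4 A#4 C4

Written C4 on the Bb soprano saxophone sounds as Bb3, a major second lower; apply that shift to every note.
D5 → C5
B#5 → A#5
D5 → C5
G#4 → F#4
C4 → Bb3
A4 → G4
B#4 → A#4
D4 → C4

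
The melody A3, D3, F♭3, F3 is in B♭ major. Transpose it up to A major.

B♭ major to A major up is a major seventh, so every note moves up by that interval.
A3 gives G#4
D3 gives C#4
Fb3 gives Eb4
F3 gives E4

G#4 C#4 Eb4 E4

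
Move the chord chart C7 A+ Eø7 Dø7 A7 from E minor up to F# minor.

D7 B+ F#ø7 Eø7 B7

E minor up to F# minor is a major second; each chord root moves by that interval while the quality stays the same.
C7: root C up a major second → D, giving D7.
A+: root A up a major second → B, giving B+.
Eø7: root E up a major second → F#, giving F#ø7.
Dø7: root D up a major second → E, giving Eø7.
A7: root A up a major second → B, giving B7.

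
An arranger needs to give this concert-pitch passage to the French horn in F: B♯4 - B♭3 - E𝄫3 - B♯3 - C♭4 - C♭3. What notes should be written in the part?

The French horn in F sounds a perfect fifth below written, so the written part must be a perfect fifth above concert — transpose each note up.
B#4 becomes F##5
Bb3 becomes F4
Ebb3 becomes Bbb3
B#3 becomes F##4
Cb4 becomes Gb4
Cb3 becomes Gb3

F##5 F4 Bbb3 F##4 Gb4 Gb3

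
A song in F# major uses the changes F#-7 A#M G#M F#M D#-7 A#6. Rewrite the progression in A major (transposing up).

F# major up to A major is a minor third; each chord root moves by that interval while the quality stays the same.
F#-7: root F# up a minor third → A, giving A-7.
A#M: root A# up a minor third → C#, giving C#M.
G#M: root G# up a minor third → B, giving BM.
F#M: root F# up a minor third → A, giving AM.
D#-7: root D# up a minor third → F#, giving F#-7.
A#6: root A# up a minor third → C#, giving C#6.

A-7 C#M BM AM F#-7 C#6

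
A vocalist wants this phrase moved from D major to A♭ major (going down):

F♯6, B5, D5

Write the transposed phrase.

C6 F5 Ab4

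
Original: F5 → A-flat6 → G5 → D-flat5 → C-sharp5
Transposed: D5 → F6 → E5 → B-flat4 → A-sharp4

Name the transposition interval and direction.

down a minor third

From F5 to D5 is 3 letter names — a third of some quality.
D5 to F5 is 3 semitones, which makes it a minor third; the second version is lower, so the direction is down.
Checking another pair — C#5 → A#4 — gives the same interval.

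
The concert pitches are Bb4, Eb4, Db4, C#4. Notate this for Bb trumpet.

C5 F4 Eb4 D#4

Written C4 sounds as Bb3 on the Bb trumpet, so concert pitches are written a major second up.
Bb4 -> C5
Eb4 -> F4
Db4 -> Eb4
C#4 -> D#4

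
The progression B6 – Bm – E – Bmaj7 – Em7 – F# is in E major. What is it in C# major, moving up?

G#6 G#m C# G#maj7 C#m7 D#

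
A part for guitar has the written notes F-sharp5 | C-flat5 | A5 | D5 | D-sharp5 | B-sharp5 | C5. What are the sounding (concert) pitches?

Written C4 on the guitar sounds as C3, a perfect octave lower; apply that shift to every note.
F#5 becomes F#4
Cb5 becomes Cb4
A5 becomes A4
D5 becomes D4
D#5 becomes D#4
B#5 becomes B#4
C5 becomes C4

F#4 Cb4 A4 D4 D#4 B#4 C4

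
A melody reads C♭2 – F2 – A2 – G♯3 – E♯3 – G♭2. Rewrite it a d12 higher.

Cb2 becomes Gbb3
F2 becomes Cb4
A2 becomes Eb4
G#3 becomes D5
E#3 becomes B4
Gb2 becomes Dbb4

Gbb3 Cb4 Eb4 D5 B4 Dbb4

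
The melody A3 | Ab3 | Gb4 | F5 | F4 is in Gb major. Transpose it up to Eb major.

Gb major to Eb major up is a major sixth, so every note moves up by that interval.
A3 → F#4
Ab3 → F4
Gb4 → Eb5
F5 → D6
F4 → D5

F#4 F4 Eb5 D6 D5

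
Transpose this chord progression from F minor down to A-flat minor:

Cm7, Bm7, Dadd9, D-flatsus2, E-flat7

F minor down to A-flat minor is a major sixth; each chord root moves by that interval while the quality stays the same.
Cm7: root C down a major sixth → Eb, giving Ebm7.
Bm7: root B down a major sixth → D, giving Dm7.
Dadd9: root D down a major sixth → F, giving Fadd9.
D-flatsus2: root D-flat down a major sixth → Fb, giving Fbsus2.
E-flat7: root E-flat down a major sixth → Gb, giving Gb7.

Ebm7 Dm7 Fadd9 Fbsus2 Gb7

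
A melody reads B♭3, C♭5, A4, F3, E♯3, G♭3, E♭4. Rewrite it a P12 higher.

F5 Gb6 E6 C5 B#4 Db5 Bb5

Bb3 becomes F5
Cb5 becomes Gb6
A4 becomes E6
F3 becomes C5
E#3 becomes B#4
Gb3 becomes Db5
Eb4 becomes Bb5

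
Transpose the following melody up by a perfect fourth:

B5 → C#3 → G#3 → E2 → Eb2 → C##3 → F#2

B5 to E6
C#3 to F#3
G#3 to C#4
E2 to A2
Eb2 to Ab2
C##3 to F##3
F#2 to B2

E6 F#3 C#4 A2 Ab2 F##3 B2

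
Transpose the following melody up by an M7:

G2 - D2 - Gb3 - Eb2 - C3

G2 -> F#3
D2 -> C#3
Gb3 -> F4
Eb2 -> D3
C3 -> B3

F#3 C#3 F4 D3 B3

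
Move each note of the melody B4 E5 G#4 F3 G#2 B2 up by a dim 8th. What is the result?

Bb5 Eb6 G5 Fb4 G3 Bb3

B4 up a diminished octave is Bb5.
E5 up a diminished octave is Eb6.
G#4 up a diminished octave is G5.
A diminished octave up from F3 gives Fb4.
G#2 up a diminished octave is G3.
B2: an octave up reaches B, and 11 semitones makes it Bb3.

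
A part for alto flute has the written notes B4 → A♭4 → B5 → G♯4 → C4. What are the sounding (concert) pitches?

F#4 Eb4 F#5 D#4 G3

Written C4 on the alto flute sounds as G3, a perfect fourth lower; apply that shift to every note.
B4 to F#4
Ab4 to Eb4
B5 to F#5
G#4 to D#4
C4 to G3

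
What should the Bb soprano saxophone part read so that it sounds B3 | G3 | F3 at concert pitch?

Written C4 sounds as Bb3 on the Bb soprano saxophone, so concert pitches are written a major second up.
B3 to C#4
G3 to A3
F3 to G3

C#4 A3 G3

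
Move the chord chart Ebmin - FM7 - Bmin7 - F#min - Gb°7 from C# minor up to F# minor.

Abmin BbM7 Emin7 Bmin Cb°7

C# minor up to F# minor is a perfect fourth; each chord root moves by that interval while the quality stays the same.
Ebmin: root Eb up a perfect fourth → Ab, giving Abmin.
FM7: root F up a perfect fourth → Bb, giving BbM7.
Bmin7: root B up a perfect fourth → E, giving Emin7.
F#min: root F# up a perfect fourth → B, giving Bmin.
Gb°7: root Gb up a perfect fourth → Cb, giving Cb°7.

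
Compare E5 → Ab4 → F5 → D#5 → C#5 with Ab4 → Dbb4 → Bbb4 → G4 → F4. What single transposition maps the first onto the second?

down an augmented fifth

Take the first pair: E5 → Ab4. E to A spans 5 letter names, so the interval is some kind of fifth.
Ab4 to E5 is 8 semitones, which makes it an augmented fifth; the second version is lower, so the direction is down.
Checking another pair — C#5 → F4 — gives the same interval.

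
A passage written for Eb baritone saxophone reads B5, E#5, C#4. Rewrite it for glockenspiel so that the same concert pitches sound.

First find concert pitch: the Eb baritone saxophone sounds a major thirteenth below written, so B5 E#5 C#4 sounds D4 G#3 E2.
Then write for glockenspiel: it sounds a perfect fifteenth above written, so the part must be a perfect fifteenth below concert.
D4 → D2
G#3 → G#1
E2 → E0

D2 G#1 E0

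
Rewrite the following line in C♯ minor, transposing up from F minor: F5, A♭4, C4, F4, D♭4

F minor to C♯ minor up is an augmented fifth, so every note moves up by that interval.
F5 becomes C#6
Ab4 becomes E5
C4 becomes G#4
F4 becomes C#5
Db4 becomes A4

C#6 E5 G#4 C#5 A4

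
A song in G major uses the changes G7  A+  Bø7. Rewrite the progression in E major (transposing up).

E7 F#+ G#ø7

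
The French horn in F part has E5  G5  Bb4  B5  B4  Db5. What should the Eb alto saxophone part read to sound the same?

F#5 A5 C5 C#6 C#5 Eb5

First find concert pitch: the French horn in F sounds a perfect fifth below written, so E5 G5 Bb4 B5 B4 Db5 sounds A4 C5 Eb4 E5 E4 Gb4.
Then write for Eb alto saxophone: it sounds a major sixth below written, so the part must be a major sixth above concert.
A4 → F#5
C5 → A5
Eb4 → C5
E5 → C#6
E4 → C#5
Gb4 → Eb5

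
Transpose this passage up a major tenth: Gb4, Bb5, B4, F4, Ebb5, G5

Gb4 -> Bb5
Bb5 -> D7
B4 -> D#6
F4 -> A5
Ebb5 -> Gb6
G5 -> B6

Bb5 D7 D#6 A5 Gb6 B6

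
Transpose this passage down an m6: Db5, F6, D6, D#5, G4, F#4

Db5 to F4
F6 to A5
D6 to F#5
D#5 to F##4
G4 to B3
F#4 to A#3

F4 A5 F#5 F##4 B3 A#3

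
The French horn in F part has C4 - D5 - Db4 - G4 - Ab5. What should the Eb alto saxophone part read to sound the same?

D4 E5 Eb4 A4 Bb5

First find concert pitch: the French horn in F sounds a perfect fifth below written, so C4 D5 Db4 G4 Ab5 sounds F3 G4 Gb3 C4 Db5.
Then write for Eb alto saxophone: it sounds a major sixth below written, so the part must be a major sixth above concert.
F3 → D4
G4 → E5
Gb3 → Eb4
C4 → A4
Db5 → Bb5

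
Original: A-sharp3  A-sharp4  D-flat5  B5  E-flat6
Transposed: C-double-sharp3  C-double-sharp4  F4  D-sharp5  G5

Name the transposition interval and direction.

Take the first pair: A#3 → C##3. A to C spans 6 letter names, so the interval is some kind of sixth.
C##3 to A#3 is 8 semitones, which makes it a minor sixth; the second version is lower, so the direction is down.
Checking another pair — Eb6 → G5 — gives the same interval.

down a minor sixth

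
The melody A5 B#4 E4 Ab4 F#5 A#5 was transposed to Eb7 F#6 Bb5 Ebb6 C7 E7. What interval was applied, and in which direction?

up a diminished twelfth

Take the first pair: A5 → Eb7. A to E spans 12 letter names, so the interval is some kind of twelfth.
A5 to Eb7 is 18 semitones, which makes it a diminished twelfth; the second version is higher, so the direction is up.
Checking another pair — A#5 → E7 — gives the same interval.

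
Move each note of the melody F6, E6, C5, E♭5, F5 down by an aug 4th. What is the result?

F6 -> Cb6
E6 -> Bb5
C5 -> Gb4
Eb5 -> Bbb4
F5 -> Cb5

Cb6 Bb5 Gb4 Bbb4 Cb5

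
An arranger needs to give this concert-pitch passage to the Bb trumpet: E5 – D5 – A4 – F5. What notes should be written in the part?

The Bb trumpet sounds a major second below written, so the written part must be a major second above concert — transpose each note up.
E5 to F#5
D5 to E5
A4 to B4
F5 to G5

F#5 E5 B4 G5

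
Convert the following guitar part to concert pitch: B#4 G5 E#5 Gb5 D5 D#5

B#3 G4 E#4 Gb4 D4 D#4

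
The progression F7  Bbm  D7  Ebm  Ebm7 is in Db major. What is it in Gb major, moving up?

Bb7 Ebm G7 Abm Abm7

Db major up to Gb major is a perfect fourth; each chord root moves by that interval while the quality stays the same.
F7: root F up a perfect fourth → Bb, giving Bb7.
Bbm: root Bb up a perfect fourth → Eb, giving Ebm.
D7: root D up a perfect fourth → G, giving G7.
Ebm: root Eb up a perfect fourth → Ab, giving Abm.
Ebm7: root Eb up a perfect fourth → Ab, giving Abm7.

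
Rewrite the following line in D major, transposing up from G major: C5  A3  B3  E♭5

G major to D major up is a perfect fifth, so every note moves up by that interval.
C5 -> G5
A3 -> E4
B3 -> F#4
Eb5 -> Bb5

G5 E4 F#4 Bb5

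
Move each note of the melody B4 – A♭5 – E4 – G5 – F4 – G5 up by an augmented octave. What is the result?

B#5 A6 E#5 G#6 F#5 G#6

An augmented octave up from B4 gives B#5.
Ab5: an octave up reaches A, and 13 semitones makes it A6.
E4: an octave up reaches E, and 13 semitones makes it E#5.
G5 up an augmented octave is G#6.
F4 up an augmented octave is F#5.
An augmented octave up from G5 gives G#6.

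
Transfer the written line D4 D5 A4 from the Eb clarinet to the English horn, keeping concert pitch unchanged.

First find concert pitch: the Eb clarinet sounds a minor third above written, so D4 D5 A4 sounds F4 F5 C5.
Then write for English horn: it sounds a perfect fifth below written, so the part must be a perfect fifth above concert.
F4 → C5
F5 → C6
C5 → G5

C5 C6 G5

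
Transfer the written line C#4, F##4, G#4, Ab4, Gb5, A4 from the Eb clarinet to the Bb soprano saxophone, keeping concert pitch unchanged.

First find concert pitch: the Eb clarinet sounds a minor third above written, so C#4 F##4 G#4 Ab4 Gb5 A4 sounds E4 A#4 B4 Cb5 Bbb5 C5.
Then write for Bb soprano saxophone: it sounds a major second below written, so the part must be a major second above concert.
E4 → F#4
A#4 → B#4
B4 → C#5
Cb5 → Db5
Bbb5 → Cb6
C5 → D5

F#4 B#4 C#5 Db5 Cb6 D5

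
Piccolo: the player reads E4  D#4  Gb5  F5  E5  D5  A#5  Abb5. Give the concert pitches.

Written C4 on the piccolo sounds as C5, a perfect octave higher; apply that shift to every note.
E4 -> E5
D#4 -> D#5
Gb5 -> Gb6
F5 -> F6
E5 -> E6
D5 -> D6
A#5 -> A#6
Abb5 -> Abb6

E5 D#5 Gb6 F6 E6 D6 A#6 Abb6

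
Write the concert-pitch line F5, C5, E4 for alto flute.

Bb5 F5 A4

The alto flute sounds a perfect fourth below written, so the written part must be a perfect fourth above concert — transpose each note up.
F5 becomes Bb5
C5 becomes F5
E4 becomes A4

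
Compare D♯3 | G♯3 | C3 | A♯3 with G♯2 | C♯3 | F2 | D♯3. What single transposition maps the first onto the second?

Take the first pair: D#3 → G#2. D to G spans 5 letter names, so the interval is some kind of fifth.
G#2 to D#3 is 7 semitones, which makes it a perfect fifth; the second version is lower, so the direction is down.
Checking another pair — A#3 → D#3 — gives the same interval.

down a perfect fifth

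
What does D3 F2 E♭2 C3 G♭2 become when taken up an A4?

G#3 B2 A2 F#3 C3

D3: a fourth up reaches G, and 6 semitones makes it G#3.
F2 up an augmented fourth is B2.
An augmented fourth up from Eb2 gives A2.
C3 up an augmented fourth is F#3.
Gb2 up an augmented fourth is C3.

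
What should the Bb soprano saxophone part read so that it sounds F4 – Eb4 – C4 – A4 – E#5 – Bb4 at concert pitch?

G4 F4 D4 B4 F##5 C5

The Bb soprano saxophone sounds a major second below written, so the written part must be a major second above concert — transpose each note up.
F4 -> G4
Eb4 -> F4
C4 -> D4
A4 -> B4
E#5 -> F##5
Bb4 -> C5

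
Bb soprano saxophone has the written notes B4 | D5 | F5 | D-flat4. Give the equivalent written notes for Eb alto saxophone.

First find concert pitch: the Bb soprano saxophone sounds a major second below written, so B4 D5 F5 D-flat4 sounds A4 C5 Eb5 Cb4.
Then write for Eb alto saxophone: it sounds a major sixth below written, so the part must be a major sixth above concert.
A4 → F#5
C5 → A5
Eb5 → C6
Cb4 → Ab4

F#5 A5 C6 Ab4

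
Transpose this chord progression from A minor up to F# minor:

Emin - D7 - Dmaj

C#min B7 Bmaj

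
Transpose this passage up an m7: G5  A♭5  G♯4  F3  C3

G5 → F6
Ab5 → Gb6
G#4 → F#5
F3 → Eb4
C3 → Bb3

F6 Gb6 F#5 Eb4 Bb3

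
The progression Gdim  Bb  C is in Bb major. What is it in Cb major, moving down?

Abdim Cb Db

Bb major down to Cb major is a major seventh; each chord root moves by that interval while the quality stays the same.
Gdim: root G down a major seventh → Ab, giving Abdim.
Bb: root Bb down a major seventh → Cb, giving Cb.
C: root C down a major seventh → Db, giving Db.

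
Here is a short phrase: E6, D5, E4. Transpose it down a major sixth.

A major sixth down from E6 gives G5.
D5: a sixth down reaches F, and 9 semitones makes it F4.
A major sixth down from E4 gives G3.

G5 F4 G3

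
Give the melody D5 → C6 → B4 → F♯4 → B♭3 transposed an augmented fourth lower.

Ab4 Gb5 F4 C4 Fb3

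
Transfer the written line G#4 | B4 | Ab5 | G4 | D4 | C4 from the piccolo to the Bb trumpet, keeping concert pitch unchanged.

First find concert pitch: the piccolo sounds a perfect octave above written, so G#4 B4 Ab5 G4 D4 C4 sounds G#5 B5 Ab6 G5 D5 C5.
Then write for Bb trumpet: it sounds a major second below written, so the part must be a major second above concert.
G#5 → A#5
B5 → C#6
Ab6 → Bb6
G5 → A5
D5 → E5
C5 → D5

A#5 C#6 Bb6 A5 E5 D5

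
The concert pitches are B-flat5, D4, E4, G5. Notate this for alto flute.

Eb6 G4 A4 C6

The alto flute sounds a perfect fourth below written, so the written part must be a perfect fourth above concert — transpose each note up.
Bb5 → Eb6
D4 → G4
E4 → A4
G5 → C6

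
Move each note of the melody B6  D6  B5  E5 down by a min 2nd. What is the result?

A#6 C#6 A#5 D#5

B6: a second down reaches A, and 1 semitone makes it A#6.
D6 down a minor second is C#6.
B5 down a minor second is A#5.
E5 down a minor second is D#5.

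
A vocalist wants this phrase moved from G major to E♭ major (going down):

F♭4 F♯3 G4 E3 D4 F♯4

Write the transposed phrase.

Dbb4 D3 Eb4 C3 Bb3 D4

From G down to E♭ is a major third; apply that to each pitch.
Fb4 to Dbb4
F#3 to D3
G4 to Eb4
E3 to C3
D4 to Bb3
F#4 to D4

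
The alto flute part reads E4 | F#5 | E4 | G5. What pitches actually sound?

Written C4 on the alto flute sounds as G3, a perfect fourth lower; apply that shift to every note.
E4 becomes B3
F#5 becomes C#5
E4 becomes B3
G5 becomes D5

B3 C#5 B3 D5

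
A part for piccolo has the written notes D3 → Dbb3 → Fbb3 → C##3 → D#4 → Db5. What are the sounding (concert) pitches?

D4 Dbb4 Fbb4 C##4 D#5 Db6

The piccolo sounds a perfect octave above written, so transpose each written note up a perfect octave.
D3 gives D4
Dbb3 gives Dbb4
Fbb3 gives Fbb4
C##3 gives C##4
D#4 gives D#5
Db5 gives Db6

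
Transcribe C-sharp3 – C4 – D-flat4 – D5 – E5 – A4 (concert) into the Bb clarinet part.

D#3 D4 Eb4 E5 F#5 B4

The Bb clarinet sounds a major second below written, so the written part must be a major second above concert — transpose each note up.
C#3 becomes D#3
C4 becomes D4
Db4 becomes Eb4
D5 becomes E5
E5 becomes F#5
A4 becomes B4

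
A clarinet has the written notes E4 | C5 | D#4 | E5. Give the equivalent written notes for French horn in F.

First find concert pitch: the A clarinet sounds a minor third below written, so E4 C5 D#4 E5 sounds C#4 A4 B#3 C#5.
Then write for French horn in F: it sounds a perfect fifth below written, so the part must be a perfect fifth above concert.
C#4 → G#4
A4 → E5
B#3 → F##4
C#5 → G#5

G#4 E5 F##4 G#5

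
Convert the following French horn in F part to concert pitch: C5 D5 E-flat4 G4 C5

Written C4 on the French horn in F sounds as F3, a perfect fifth lower; apply that shift to every note.
C5 -> F4
D5 -> G4
Eb4 -> Ab3
G4 -> C4
C5 -> F4

F4 G4 Ab3 C4 F4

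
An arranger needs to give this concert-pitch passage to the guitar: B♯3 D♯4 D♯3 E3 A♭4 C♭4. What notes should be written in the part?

B#4 D#5 D#4 E4 Ab5 Cb5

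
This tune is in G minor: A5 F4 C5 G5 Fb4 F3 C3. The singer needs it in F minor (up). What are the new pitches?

G6 Eb5 Bb5 F6 Ebb5 Eb4 Bb3

From G up to F is a minor seventh; apply that to each pitch.
A5 to G6
F4 to Eb5
C5 to Bb5
G5 to F6
Fb4 to Ebb5
F3 to Eb4
C3 to Bb3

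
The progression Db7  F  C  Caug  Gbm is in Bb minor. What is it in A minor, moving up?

Bb minor up to A minor is a major seventh; each chord root moves by that interval while the quality stays the same.
Db7: root Db up a major seventh → C, giving C7.
F: root F up a major seventh → E, giving E.
C: root C up a major seventh → B, giving B.
Caug: root C up a major seventh → B, giving Baug.
Gbm: root Gb up a major seventh → F, giving Fm.

C7 E B Baug Fm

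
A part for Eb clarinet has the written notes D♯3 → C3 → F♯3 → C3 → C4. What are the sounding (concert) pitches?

F#3 Eb3 A3 Eb3 Eb4

Written C4 on the Eb clarinet sounds as Eb4, a minor third higher; apply that shift to every note.
D#3 becomes F#3
C3 becomes Eb3
F#3 becomes A3
C3 becomes Eb3
C4 becomes Eb4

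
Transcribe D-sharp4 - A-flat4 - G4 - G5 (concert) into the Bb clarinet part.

E#4 Bb4 A4 A5

The Bb clarinet sounds a major second below written, so the written part must be a major second above concert — transpose each note up.
D#4 -> E#4
Ab4 -> Bb4
G4 -> A4
G5 -> A5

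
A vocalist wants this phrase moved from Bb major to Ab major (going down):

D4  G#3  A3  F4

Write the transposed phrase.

Bb major to Ab major down is a major second, so every note moves down by that interval.
D4 → C4
G#3 → F#3
A3 → G3
F4 → Eb4

C4 F#3 G3 Eb4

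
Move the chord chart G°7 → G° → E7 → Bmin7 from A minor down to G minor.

F°7 F° D7 Amin7

A minor down to G minor is a major second; each chord root moves by that interval while the quality stays the same.
G°7: root G down a major second → F, giving F°7.
G°: root G down a major second → F, giving F°.
E7: root E down a major second → D, giving D7.
Bmin7: root B down a major second → A, giving Amin7.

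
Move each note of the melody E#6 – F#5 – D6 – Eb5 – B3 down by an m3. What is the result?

E#6 to C##6
F#5 to D#5
D6 to B5
Eb5 to C5
B3 to G#3

C##6 D#5 B5 C5 G#3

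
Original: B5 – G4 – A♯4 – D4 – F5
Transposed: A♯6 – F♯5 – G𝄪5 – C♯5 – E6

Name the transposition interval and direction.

up a major seventh

From B5 to A#6 is 7 letter names — a seventh of some quality.
B5 to A#6 is 11 semitones, which makes it a major seventh; the second version is higher, so the direction is up.
Checking another pair — F5 → E6 — gives the same interval.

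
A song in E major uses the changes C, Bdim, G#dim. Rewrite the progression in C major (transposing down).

Ab Gdim Edim

E major down to C major is a major third; each chord root moves by that interval while the quality stays the same.
C: root C down a major third → Ab, giving Ab.
Bdim: root B down a major third → G, giving Gdim.
G#dim: root G# down a major third → E, giving Edim.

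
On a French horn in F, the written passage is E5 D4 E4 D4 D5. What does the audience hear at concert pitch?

The French horn in F sounds a perfect fifth below written, so transpose each written note down a perfect fifth.
E5 gives A4
D4 gives G3
E4 gives A3
D4 gives G3
D5 gives G4

A4 G3 A3 G3 G4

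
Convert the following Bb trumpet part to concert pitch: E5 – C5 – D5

D5 Bb4 C5

Written C4 on the Bb trumpet sounds as Bb3, a major second lower; apply that shift to every note.
E5 -> D5
C5 -> Bb4
D5 -> C5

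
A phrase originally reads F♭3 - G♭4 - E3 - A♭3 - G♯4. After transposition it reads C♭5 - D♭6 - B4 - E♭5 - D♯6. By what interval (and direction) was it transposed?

Take the first pair: Fb3 → Cb5. F to C spans 12 letter names, so the interval is some kind of twelfth.
Fb3 to Cb5 is 19 semitones, which makes it a perfect twelfth; the second version is higher, so the direction is up.
Checking another pair — G#4 → D#6 — gives the same interval.

up a perfect twelfth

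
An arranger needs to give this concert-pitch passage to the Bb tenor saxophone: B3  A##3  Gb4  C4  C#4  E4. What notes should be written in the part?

C#5 B##4 Ab5 D5 D#5 F#5

The Bb tenor saxophone sounds a major ninth below written, so the written part must be a major ninth above concert — transpose each note up.
B3 → C#5
A##3 → B##4
Gb4 → Ab5
C4 → D5
C#4 → D#5
E4 → F#5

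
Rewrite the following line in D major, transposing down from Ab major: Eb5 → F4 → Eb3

Ab major to D major down is a diminished fifth, so every note moves down by that interval.
Eb5 to A4
F4 to B3
Eb3 to A2

A4 B3 A2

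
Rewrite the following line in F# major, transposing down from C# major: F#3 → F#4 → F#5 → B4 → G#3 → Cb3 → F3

From C# down to F# is a perfect fifth; apply that to each pitch.
F#3 becomes B2
F#4 becomes B3
F#5 becomes B4
B4 becomes E4
G#3 becomes C#3
Cb3 becomes Fb2
F3 becomes Bb2

B2 B3 B4 E4 C#3 Fb2 Bb2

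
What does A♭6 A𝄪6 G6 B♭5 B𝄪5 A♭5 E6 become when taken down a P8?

Ab6 down a perfect octave is Ab5.
A perfect octave down from A##6 gives A##5.
G6 down a perfect octave is G5.
Bb5: an octave down reaches B, and 12 semitones makes it Bb4.
B##5 down a perfect octave is B##4.
A perfect octave down from Ab5 gives Ab4.
E6 down a perfect octave is E5.

Ab5 A##5 G5 Bb4 B##4 Ab4 E5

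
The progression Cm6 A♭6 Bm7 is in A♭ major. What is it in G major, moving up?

Bm6 G6 A#m7

A♭ major up to G major is a major seventh; each chord root moves by that interval while the quality stays the same.
Cm6: root C up a major seventh → B, giving Bm6.
A♭6: root A♭ up a major seventh → G, giving G6.
Bm7: root B up a major seventh → A#, giving A#m7.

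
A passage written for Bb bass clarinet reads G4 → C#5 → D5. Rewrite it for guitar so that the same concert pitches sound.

First find concert pitch: the Bb bass clarinet sounds a major ninth below written, so G4 C#5 D5 sounds F3 B3 C4.
Then write for guitar: it sounds a perfect octave below written, so the part must be a perfect octave above concert.
F3 → F4
B3 → B4
C4 → C5

F4 B4 C5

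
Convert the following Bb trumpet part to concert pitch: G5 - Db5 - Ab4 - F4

F5 Cb5 Gb4 Eb4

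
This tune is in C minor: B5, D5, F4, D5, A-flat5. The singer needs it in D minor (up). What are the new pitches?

C minor to D minor up is a major second, so every note moves up by that interval.
B5 → C#6
D5 → E5
F4 → G4
D5 → E5
Ab5 → Bb5

C#6 E5 G4 E5 Bb5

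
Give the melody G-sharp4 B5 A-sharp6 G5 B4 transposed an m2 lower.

A minor second down from G#4 gives F##4.
A minor second down from B5 gives A#5.
A#6: a second down reaches G, and 1 semitone makes it G##6.
A minor second down from G5 gives F#5.
A minor second down from B4 gives A#4.

F##4 A#5 G##6 F#5 A#4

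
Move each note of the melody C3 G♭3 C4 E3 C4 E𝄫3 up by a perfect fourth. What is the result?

F3 Cb4 F4 A3 F4 Abb3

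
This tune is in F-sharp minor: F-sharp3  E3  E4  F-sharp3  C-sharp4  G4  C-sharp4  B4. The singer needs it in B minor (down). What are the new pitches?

F-sharp minor to B minor down is a perfect fifth, so every note moves down by that interval.
F#3 -> B2
E3 -> A2
E4 -> A3
F#3 -> B2
C#4 -> F#3
G4 -> C4
C#4 -> F#3
B4 -> E4

B2 A2 A3 B2 F#3 C4 F#3 E4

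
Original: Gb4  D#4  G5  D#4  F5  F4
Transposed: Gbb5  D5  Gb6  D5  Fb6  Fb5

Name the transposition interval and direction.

up a diminished octave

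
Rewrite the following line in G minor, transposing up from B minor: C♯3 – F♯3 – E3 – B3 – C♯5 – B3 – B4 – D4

B minor to G minor up is a minor sixth, so every note moves up by that interval.
C#3 to A3
F#3 to D4
E3 to C4
B3 to G4
C#5 to A5
B3 to G4
B4 to G5
D4 to Bb4

A3 D4 C4 G4 A5 G4 G5 Bb4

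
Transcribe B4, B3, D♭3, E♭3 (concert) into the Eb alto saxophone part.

The Eb alto saxophone sounds a major sixth below written, so the written part must be a major sixth above concert — transpose each note up.
B4 becomes G#5
B3 becomes G#4
Db3 becomes Bb3
Eb3 becomes C4

G#5 G#4 Bb3 C4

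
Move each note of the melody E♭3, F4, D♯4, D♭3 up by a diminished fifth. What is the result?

Bbb3 Cb5 A4 Abb3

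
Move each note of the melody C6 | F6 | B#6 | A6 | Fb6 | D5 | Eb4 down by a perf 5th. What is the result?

F5 Bb5 E#6 D6 Bbb5 G4 Ab3

C6 becomes F5
F6 becomes Bb5
B#6 becomes E#6
A6 becomes D6
Fb6 becomes Bbb5
D5 becomes G4
Eb4 becomes Ab3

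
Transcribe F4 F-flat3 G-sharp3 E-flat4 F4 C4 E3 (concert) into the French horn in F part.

The French horn in F sounds a perfect fifth below written, so the written part must be a perfect fifth above concert — transpose each note up.
F4 gives C5
Fb3 gives Cb4
G#3 gives D#4
Eb4 gives Bb4
F4 gives C5
C4 gives G4
E3 gives B3

C5 Cb4 D#4 Bb4 C5 G4 B3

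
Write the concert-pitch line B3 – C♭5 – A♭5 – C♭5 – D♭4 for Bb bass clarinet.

C#5 Db6 Bb6 Db6 Eb5

The Bb bass clarinet sounds a major ninth below written, so the written part must be a major ninth above concert — transpose each note up.
B3 to C#5
Cb5 to Db6
Ab5 to Bb6
Cb5 to Db6
Db4 to Eb5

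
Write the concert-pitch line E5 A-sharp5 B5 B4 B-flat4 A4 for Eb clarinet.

C#5 F##5 G#5 G#4 G4 F#4

The Eb clarinet sounds a minor third above written, so the written part must be a minor third below concert — transpose each note down.
E5 -> C#5
A#5 -> F##5
B5 -> G#5
B4 -> G#4
Bb4 -> G4
A4 -> F#4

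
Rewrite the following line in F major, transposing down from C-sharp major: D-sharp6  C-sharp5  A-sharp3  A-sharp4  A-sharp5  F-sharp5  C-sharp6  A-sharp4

From C-sharp down to F is an augmented fifth; apply that to each pitch.
D#6 to G5
C#5 to F4
A#3 to D3
A#4 to D4
A#5 to D5
F#5 to Bb4
C#6 to F5
A#4 to D4

G5 F4 D3 D4 D5 Bb4 F5 D4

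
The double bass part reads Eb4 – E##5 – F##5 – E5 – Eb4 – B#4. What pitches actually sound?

Written C4 on the double bass sounds as C3, a perfect octave lower; apply that shift to every note.
Eb4 to Eb3
E##5 to E##4
F##5 to F##4
E5 to E4
Eb4 to Eb3
B#4 to B#3

Eb3 E##4 F##4 E4 Eb3 B#3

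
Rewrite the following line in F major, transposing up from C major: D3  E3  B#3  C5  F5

From C up to F is a perfect fourth; apply that to each pitch.
D3 gives G3
E3 gives A3
B#3 gives E#4
C5 gives F5
F5 gives Bb5

G3 A3 E#4 F5 Bb5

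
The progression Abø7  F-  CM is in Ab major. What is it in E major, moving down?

Ab major down to E major is a diminished fourth; each chord root moves by that interval while the quality stays the same.
Abø7: root Ab down a diminished fourth → E, giving Eø7.
F-: root F down a diminished fourth → C#, giving C#-.
CM: root C down a diminished fourth → G#, giving G#M.

Eø7 C#- G#M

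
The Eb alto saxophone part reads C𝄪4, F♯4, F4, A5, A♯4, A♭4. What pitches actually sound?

The Eb alto saxophone sounds a major sixth below written, so transpose each written note down a major sixth.
C##4 -> E#3
F#4 -> A3
F4 -> Ab3
A5 -> C5
A#4 -> C#4
Ab4 -> Cb4

E#3 A3 Ab3 C5 C#4 Cb4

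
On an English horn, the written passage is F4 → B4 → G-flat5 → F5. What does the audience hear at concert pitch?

Bb3 E4 Cb5 Bb4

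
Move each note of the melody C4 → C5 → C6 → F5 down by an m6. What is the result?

E3 E4 E5 A4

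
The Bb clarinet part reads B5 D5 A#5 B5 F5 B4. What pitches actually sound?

A5 C5 G#5 A5 Eb5 A4

The Bb clarinet sounds a major second below written, so transpose each written note down a major second.
B5 to A5
D5 to C5
A#5 to G#5
B5 to A5
F5 to Eb5
B4 to A4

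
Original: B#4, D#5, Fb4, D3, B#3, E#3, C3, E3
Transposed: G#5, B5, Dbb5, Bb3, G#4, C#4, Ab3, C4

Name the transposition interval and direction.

up a minor sixth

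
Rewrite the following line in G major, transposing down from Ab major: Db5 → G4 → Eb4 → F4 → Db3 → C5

From Ab down to G is a minor second; apply that to each pitch.
Db5 becomes C5
G4 becomes F#4
Eb4 becomes D4
F4 becomes E4
Db3 becomes C3
C5 becomes B4

C5 F#4 D4 E4 C3 B4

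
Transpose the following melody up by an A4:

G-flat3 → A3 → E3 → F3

C4 D#4 A#3 B3

Gb3 up an augmented fourth is C4.
A3: a fourth up reaches D, and 6 semitones makes it D#4.
An augmented fourth up from E3 gives A#3.
F3: a fourth up reaches B, and 6 semitones makes it B3.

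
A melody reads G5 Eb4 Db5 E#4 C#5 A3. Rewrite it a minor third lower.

E5 C4 Bb4 C##4 A#4 F#3

G5: a third down reaches E, and 3 semitones makes it E5.
A minor third down from Eb4 gives C4.
Db5: a third down reaches B, and 3 semitones makes it Bb4.
A minor third down from E#4 gives C##4.
A minor third down from C#5 gives A#4.
A3 down a minor third is F#3.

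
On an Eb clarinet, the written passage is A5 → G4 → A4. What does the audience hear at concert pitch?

Written C4 on the Eb clarinet sounds as Eb4, a minor third higher; apply that shift to every note.
A5 to C6
G4 to Bb4
A4 to C5

C6 Bb4 C5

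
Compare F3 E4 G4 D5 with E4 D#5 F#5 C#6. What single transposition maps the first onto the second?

up a major seventh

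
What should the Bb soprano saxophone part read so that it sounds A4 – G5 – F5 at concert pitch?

Written C4 sounds as Bb3 on the Bb soprano saxophone, so concert pitches are written a major second up.
A4 to B4
G5 to A5
F5 to G5

B4 A5 G5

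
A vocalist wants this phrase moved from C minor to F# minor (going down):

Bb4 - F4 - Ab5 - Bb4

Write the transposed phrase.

C minor to F# minor down is a diminished fifth, so every note moves down by that interval.
Bb4 to E4
F4 to B3
Ab5 to D5
Bb4 to E4

E4 B3 D5 E4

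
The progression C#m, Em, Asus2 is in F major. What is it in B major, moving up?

F##m A#m D#sus2

F major up to B major is an augmented fourth; each chord root moves by that interval while the quality stays the same.
C#m: root C# up an augmented fourth → F##, giving F##m.
Em: root E up an augmented fourth → A#, giving A#m.
Asus2: root A up an augmented fourth → D#, giving D#sus2.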